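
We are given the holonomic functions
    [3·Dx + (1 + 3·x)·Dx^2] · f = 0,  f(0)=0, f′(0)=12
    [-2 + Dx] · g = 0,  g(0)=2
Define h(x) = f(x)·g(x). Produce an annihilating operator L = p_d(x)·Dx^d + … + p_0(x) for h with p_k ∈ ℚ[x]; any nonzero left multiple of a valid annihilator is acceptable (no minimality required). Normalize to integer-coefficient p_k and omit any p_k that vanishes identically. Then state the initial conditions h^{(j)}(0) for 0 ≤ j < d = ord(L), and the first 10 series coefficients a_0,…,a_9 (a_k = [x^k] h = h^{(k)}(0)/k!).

f: a_k = 0, 12, -18, 36, -81, 972/5, -486, 8748/7, -6561/2, 8748, …
g: a_k = 2, 4, 4, 8/3, 4/3, 8/15, 8/45, 16/315, 4/315, 8/2835, …
Sym-product of L_f,L_g gives L₀ (≤ ord 2).
L = (-2 + 12·x) + (-1 - 12·x)·Dx + (1 + 3·x)·Dx^2  (order 2).
h: a_k = 0, 24, 12, 48, -58, 884/5, -440, 121544/105, -46187/15, 871342/105, …
ICs: h(0) = 0, h′(0) = 24.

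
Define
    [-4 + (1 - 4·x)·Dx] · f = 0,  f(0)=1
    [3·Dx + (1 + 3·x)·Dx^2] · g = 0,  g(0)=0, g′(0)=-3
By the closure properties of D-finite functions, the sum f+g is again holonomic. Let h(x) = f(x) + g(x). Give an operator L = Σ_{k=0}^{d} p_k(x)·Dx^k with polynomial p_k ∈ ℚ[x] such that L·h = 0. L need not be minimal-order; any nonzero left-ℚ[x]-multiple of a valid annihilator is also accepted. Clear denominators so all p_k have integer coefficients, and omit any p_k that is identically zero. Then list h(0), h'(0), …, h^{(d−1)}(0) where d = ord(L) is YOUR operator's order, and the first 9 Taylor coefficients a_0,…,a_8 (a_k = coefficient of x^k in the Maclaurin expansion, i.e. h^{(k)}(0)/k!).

L = (432 + 288·x)·Dx + (78 + 720·x + 576·x^2)·Dx^2 + (-11 - x + 144·x^2 + 144·x^3)·Dx^3  (order 3).
h: a_k = 1, 1, 41/2, 55, 1105/4, 4877/5, 8435/2, 112501/7, 530849/8, …
ICs: h(0) = 1, h′(0) = 1, h′′(0) = 41.

f: a_k = 1, 4, 16, 64, 256, 1024, 4096, 16384, 65536, …
g: a_k = 0, -3, 9/2, -9, 81/4, -243/5, 243/2, -2187/7, 6561/8, …
Sum ⇒ L₀ = lclm(L_f,L_g) in ℚ(x)⟨Dx⟩.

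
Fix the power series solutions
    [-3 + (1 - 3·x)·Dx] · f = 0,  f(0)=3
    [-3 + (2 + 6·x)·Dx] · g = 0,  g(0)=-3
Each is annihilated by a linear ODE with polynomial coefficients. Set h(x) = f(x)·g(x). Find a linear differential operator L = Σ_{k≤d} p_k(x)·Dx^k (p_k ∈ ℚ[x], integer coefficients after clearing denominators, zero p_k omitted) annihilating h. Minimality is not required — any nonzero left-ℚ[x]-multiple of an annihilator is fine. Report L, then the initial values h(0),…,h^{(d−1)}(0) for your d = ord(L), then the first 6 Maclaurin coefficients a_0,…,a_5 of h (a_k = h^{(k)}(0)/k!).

L = (9 + 9·x) + (-2 + 18·x^2)·Dx  (order 1).
h: a_k = -9, -81/2, -891/8, -5589/16, -130491/128, -798255/256, …
ICs: h(0) = -9.

f: a_k = 3, 9, 27, 81, 243, 729, …
g: a_k = -3, -9/2, 27/8, -81/16, 1215/128, -5103/256, …
Product ⇒ symmetric product L₀, ord ≤ 1.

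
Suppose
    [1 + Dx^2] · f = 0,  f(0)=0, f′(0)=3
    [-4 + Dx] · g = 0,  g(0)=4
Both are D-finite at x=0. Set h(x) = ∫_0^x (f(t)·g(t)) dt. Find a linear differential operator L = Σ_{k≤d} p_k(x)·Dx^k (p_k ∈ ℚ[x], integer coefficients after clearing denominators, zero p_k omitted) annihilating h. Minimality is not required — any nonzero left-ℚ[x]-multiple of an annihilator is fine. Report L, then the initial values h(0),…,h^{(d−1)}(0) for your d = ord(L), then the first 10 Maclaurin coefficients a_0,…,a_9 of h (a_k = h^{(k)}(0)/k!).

L = 17·Dx - 8·Dx^2 + Dx^3  (order 3).
h: a_k = 0, 0, 6, 16, 47/2, 24, 1121/60, 1222/105, 20047/3360, 23/9, …
ICs: h(0) = 0, h′(0) = 0, h′′(0) = 12.

f: a_k = 0, 3, 0, -1/2, 0, 1/40, 0, -1/1680, 0, 1/120960, …
g: a_k = 4, 16, 32, 128/3, 128/3, 512/15, 1024/45, 4096/315, 2048/315, 8192/2835, …
Sym-product of L_f,L_g gives L₀ (≤ ord 2).
h=∫₀ˣh₀: take L = L₀·Dx.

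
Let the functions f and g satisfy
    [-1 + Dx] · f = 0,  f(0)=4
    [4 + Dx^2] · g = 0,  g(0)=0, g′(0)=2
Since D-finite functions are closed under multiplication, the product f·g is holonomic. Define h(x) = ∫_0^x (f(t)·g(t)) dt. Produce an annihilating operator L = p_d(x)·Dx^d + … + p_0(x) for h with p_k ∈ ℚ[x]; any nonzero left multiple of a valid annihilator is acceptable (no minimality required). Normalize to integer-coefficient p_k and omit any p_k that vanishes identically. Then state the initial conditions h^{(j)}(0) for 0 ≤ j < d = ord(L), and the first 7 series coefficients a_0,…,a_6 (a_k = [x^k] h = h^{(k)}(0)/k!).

L = 5·Dx - 2·Dx^2 + Dx^3  (order 3).
h: a_k = 0, 0, 4, 8/3, -1/3, -4/5, -19/90, …
ICs: h(0) = 0, h′(0) = 0, h′′(0) = 8.

f: a_k = 4, 4, 2, 2/3, 1/6, 1/30, 1/180, …
g: a_k = 0, 2, 0, -4/3, 0, 4/15, 0, …
L₀ := L_f ⊗_s L_g (sym. prod.), ord ≤ 2.
h=∫h₀ ⇒ L = L₀·Dx.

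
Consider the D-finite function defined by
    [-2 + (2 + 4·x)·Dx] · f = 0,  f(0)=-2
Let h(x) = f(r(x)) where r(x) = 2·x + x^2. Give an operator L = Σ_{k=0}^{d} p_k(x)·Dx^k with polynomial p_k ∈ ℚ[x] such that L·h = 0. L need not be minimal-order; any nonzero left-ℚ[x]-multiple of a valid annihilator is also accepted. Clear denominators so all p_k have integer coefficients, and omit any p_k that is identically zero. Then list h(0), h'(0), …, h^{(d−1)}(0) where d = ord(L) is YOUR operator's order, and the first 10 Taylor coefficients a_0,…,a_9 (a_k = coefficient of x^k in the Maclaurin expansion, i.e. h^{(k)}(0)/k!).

f: a_k = -2, -2, 1, -1, 5/4, -7/4, 21/8, -33/8, 429/64, -715/64, …
f∘r: x↦r, Dx↦Dx/r' in L_f ⇒ L₀.
L = (-2 - 2·x) + (1 + 4·x + 2·x^2)·Dx  (order 1).
h: a_k = -2, -4, 2, -4, 9, -22, 57, -154, 1717/4, -2451/2, …
ICs: h(0) = -2.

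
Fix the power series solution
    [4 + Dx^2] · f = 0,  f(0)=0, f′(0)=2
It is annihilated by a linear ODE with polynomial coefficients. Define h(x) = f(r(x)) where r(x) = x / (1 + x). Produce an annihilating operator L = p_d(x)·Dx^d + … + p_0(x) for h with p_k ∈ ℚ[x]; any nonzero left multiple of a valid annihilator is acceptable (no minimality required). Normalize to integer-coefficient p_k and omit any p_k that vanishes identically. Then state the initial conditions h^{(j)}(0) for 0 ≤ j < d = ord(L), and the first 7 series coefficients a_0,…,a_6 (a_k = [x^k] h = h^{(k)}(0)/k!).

L = 4 + (2 + 6·x + 6·x^2 + 2·x^3)·Dx + (1 + 4·x + 6·x^2 + 4·x^3 + x^4)·Dx^2  (order 2).
h: a_k = 0, 2, -2, 2/3, 2, -86/15, 10, …
ICs: h(0) = 0, h′(0) = 2.

f: a_k = 0, 2, 0, -4/3, 0, 4/15, 0, …
L₀ from L_f via x↦r, Dx↦r'^{-1}Dx.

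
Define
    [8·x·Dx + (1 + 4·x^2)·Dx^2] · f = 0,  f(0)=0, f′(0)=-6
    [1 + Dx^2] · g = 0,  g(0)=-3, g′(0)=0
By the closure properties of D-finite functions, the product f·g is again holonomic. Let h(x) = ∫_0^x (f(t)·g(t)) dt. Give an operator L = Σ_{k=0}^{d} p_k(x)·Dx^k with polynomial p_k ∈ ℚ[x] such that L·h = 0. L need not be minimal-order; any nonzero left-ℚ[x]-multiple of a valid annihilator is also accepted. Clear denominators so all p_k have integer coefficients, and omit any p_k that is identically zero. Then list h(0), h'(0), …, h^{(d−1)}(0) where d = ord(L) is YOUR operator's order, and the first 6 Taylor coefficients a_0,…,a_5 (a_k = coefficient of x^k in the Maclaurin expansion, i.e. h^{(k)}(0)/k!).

L = (85 + 944·x^2 + 416·x^4 + 256·x^6 + 256·x^8)·Dx + (144·x + 704·x^3 + 768·x^5 + 1024·x^7)·Dx^2 + (90 + 992·x^2 + 576·x^4 + 512·x^6 + 512·x^8)·Dx^3 + (144·x + 704·x^3 + 768·x^5 + 1024·x^7)·Dx^4 + (5 + 48·x^2 + 160·x^4 + 256·x^6 + 256·x^8)·Dx^5  (order 5).
h: a_k = 0, 0, 9, 0, -33/4, 0, …
ICs: h(0) = 0, h′(0) = 0, h′′(0) = 18, h′′′(0) = 0, h′′′′(0) = -198.

f: a_k = 0, -6, 0, 8, 0, -96/5, …
g: a_k = -3, 0, 3/2, 0, -1/8, 0, …
L₀ := L_f ⊗_s L_g (sym. prod.), ord ≤ 4.
h=∫h₀ ⇒ L = L₀·Dx.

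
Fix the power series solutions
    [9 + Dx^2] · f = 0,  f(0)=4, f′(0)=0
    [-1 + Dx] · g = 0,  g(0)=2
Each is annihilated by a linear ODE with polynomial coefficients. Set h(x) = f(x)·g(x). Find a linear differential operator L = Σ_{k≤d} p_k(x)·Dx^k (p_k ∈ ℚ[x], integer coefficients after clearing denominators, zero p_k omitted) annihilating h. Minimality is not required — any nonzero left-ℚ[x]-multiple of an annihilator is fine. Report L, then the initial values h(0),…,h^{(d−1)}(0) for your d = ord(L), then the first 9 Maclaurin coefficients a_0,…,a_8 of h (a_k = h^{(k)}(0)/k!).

f: a_k = 4, 0, -18, 0, 27/2, 0, -81/20, 0, 729/1120, …
g: a_k = 2, 2, 1, 1/3, 1/12, 1/60, 1/360, 1/2520, 1/20160, …
L₀ := L_f ⊗_s L_g (sym. prod.), ord ≤ 2.
L = 10 - 2·Dx + Dx^2  (order 2).
h: a_k = 8, 8, -32, -104/3, 28/3, 316/15, 176/45, -1228/315, -527/315, …
ICs: h(0) = 8, h′(0) = 8.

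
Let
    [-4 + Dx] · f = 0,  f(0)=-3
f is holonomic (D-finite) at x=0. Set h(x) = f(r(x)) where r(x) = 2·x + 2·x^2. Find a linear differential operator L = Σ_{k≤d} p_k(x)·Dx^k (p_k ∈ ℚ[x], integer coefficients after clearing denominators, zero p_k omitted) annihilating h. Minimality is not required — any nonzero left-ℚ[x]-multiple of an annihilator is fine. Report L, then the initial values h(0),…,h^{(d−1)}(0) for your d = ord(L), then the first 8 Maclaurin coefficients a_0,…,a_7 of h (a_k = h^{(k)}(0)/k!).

f: a_k = -3, -12, -24, -32, -32, -128/5, -256/15, -1024/105, …
Substitute x→r, Dx→(1/r')Dx; clear ⇒ L₀.
L = (-8 - 16·x) + Dx  (order 1).
h: a_k = -3, -24, -120, -448, -1376, -18176/5, -127744/15, -378880/21, …
ICs: h(0) = -3.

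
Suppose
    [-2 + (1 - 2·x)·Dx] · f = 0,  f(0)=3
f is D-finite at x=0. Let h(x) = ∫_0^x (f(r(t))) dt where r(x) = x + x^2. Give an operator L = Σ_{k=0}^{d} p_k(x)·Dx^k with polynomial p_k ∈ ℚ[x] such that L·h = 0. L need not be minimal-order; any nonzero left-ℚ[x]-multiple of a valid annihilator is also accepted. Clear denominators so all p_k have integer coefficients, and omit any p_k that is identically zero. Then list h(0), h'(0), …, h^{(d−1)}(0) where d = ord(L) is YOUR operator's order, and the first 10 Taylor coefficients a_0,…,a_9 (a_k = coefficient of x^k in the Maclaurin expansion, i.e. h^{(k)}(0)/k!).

L = (2 + 4·x)·Dx + (-1 + 2·x + 2·x^2)·Dx^2  (order 2).
h: a_k = 0, 3, 3, 6, 12, 132/5, 60, 984/7, 336, 816, …
ICs: h(0) = 0, h′(0) = 3.

f: a_k = 3, 6, 12, 24, 48, 96, 192, 384, 768, 1536, …
h₀=f(r): pull back L_f along r ⇒ L₀.
h=∫h₀ ⇒ L = L₀·Dx.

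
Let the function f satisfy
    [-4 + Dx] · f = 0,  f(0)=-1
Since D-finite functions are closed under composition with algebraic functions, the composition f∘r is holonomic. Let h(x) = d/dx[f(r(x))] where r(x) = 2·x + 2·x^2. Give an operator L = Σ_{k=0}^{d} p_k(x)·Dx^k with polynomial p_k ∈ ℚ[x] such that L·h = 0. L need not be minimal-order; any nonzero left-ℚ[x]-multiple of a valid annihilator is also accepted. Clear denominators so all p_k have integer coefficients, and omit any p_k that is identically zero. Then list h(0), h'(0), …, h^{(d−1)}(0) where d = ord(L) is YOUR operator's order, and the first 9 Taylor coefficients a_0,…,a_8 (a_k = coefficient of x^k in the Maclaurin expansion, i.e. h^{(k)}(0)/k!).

f: a_k = -1, -4, -8, -32/3, -32/3, -128/15, -256/45, -1024/315, -512/315, …
h₀=f(r): pull back L_f along r ⇒ L₀.
Differentiate: ansatz ord ≤ ord L₀ ⇒ L.
L = (10 + 32·x + 32·x^2) + (-1 - 2·x)·Dx  (order 1).
h: a_k = -8, -80, -448, -5504/3, -18176/3, -255488/15, -378880/9, -29462528/315, -59772928/315, …
ICs: h(0) = -8.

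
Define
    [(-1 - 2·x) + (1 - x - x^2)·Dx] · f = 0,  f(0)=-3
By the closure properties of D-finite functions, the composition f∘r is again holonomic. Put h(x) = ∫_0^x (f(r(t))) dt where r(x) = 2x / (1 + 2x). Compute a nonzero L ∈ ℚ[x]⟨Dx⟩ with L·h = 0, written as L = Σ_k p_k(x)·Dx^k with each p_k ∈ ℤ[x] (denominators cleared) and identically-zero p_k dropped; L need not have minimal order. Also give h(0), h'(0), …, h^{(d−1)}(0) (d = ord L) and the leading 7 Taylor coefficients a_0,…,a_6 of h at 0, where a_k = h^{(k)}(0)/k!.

L = (2 + 12·x)·Dx + (-1 - 4·x + 8·x^3)·Dx^2  (order 2).
h: a_k = 0, -3, -3, -4, 0, -48/5, 16, …
ICs: h(0) = 0, h′(0) = -3.

f: a_k = -3, -3, -6, -9, -15, -24, -39, …
f∘r: x↦r, Dx↦Dx/r' in L_f ⇒ L₀.
h=∫₀ˣh₀: take L = L₀·Dx.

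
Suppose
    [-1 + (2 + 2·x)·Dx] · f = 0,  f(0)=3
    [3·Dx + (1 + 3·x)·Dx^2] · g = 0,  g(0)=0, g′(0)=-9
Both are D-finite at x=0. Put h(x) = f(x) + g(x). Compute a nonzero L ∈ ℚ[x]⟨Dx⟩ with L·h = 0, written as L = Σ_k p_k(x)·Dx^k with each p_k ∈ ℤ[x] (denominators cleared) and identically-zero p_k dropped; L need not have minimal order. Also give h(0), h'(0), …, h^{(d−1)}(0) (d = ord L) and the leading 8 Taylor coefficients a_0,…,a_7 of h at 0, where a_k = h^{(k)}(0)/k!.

f: a_k = 3, 3/2, -3/8, 3/16, -15/128, 21/256, -63/1024, 99/2048, …
g: a_k = 0, -9, 27/2, -27, 243/4, -729/5, 729/2, -6561/7, …
Sum ⇒ L₀ = lclm(L_f,L_g) in ℚ(x)⟨Dx⟩.
L = (27 + 9·x)·Dx + (69 + 126·x + 45·x^2)·Dx^2 + (10 + 46·x + 54·x^2 + 18·x^3)·Dx^3  (order 3).
h: a_k = 3, -15/2, 105/8, -429/16, 7761/128, -186519/1280, 373185/1024, -13436235/14336, …
ICs: h(0) = 3, h′(0) = -15/2, h′′(0) = 105/4.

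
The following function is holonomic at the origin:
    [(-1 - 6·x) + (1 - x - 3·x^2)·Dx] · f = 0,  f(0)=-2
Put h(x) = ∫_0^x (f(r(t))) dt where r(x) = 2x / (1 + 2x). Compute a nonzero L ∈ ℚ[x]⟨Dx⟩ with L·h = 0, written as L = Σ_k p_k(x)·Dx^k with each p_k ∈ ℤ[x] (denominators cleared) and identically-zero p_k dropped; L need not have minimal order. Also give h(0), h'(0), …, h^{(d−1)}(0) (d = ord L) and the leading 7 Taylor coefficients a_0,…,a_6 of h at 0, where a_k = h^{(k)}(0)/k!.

L = (2 + 28·x)·Dx + (-1 - 4·x + 8·x^2 + 24·x^3)·Dx^2  (order 2).
h: a_k = 0, -2, -2, -8, 0, -288/5, 96, …
ICs: h(0) = 0, h′(0) = -2.

f: a_k = -2, -2, -8, -14, -38, -80, -194, …
h₀=f(r): pull back L_f along r ⇒ L₀.
Integrate: L := L₀·Dx.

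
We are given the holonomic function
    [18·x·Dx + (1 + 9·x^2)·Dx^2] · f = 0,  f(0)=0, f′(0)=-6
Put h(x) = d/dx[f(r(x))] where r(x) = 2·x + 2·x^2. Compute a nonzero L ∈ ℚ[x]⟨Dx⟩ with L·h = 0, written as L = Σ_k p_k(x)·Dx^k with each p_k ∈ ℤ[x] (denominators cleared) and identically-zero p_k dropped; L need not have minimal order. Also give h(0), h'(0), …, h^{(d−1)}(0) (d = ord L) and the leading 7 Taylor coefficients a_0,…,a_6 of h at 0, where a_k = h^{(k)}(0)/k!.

L = (-2 + 72·x + 288·x^2 + 432·x^3 + 216·x^4) + (1 + 2·x + 36·x^2 + 144·x^3 + 180·x^4 + 72·x^5)·Dx  (order 1).
h: a_k = -12, -24, 432, 1728, -13392, -92448, 342144, …
ICs: h(0) = -12.

f: a_k = 0, -6, 0, 18, 0, -486/5, 0, …
h₀=f(r): pull back L_f along r ⇒ L₀.
Derive L from L₀ (diff closure).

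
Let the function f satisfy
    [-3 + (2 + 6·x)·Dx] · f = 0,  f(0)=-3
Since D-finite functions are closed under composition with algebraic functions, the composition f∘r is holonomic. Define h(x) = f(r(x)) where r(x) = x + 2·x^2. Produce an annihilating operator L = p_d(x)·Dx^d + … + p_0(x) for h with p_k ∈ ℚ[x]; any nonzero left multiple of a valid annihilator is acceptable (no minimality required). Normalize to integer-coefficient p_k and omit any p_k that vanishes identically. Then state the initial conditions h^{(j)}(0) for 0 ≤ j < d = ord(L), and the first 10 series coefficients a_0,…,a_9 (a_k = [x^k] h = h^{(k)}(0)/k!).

f: a_k = -3, -9/2, 27/8, -81/16, 1215/128, -5103/256, 45927/1024, -216513/2048, 8444007/32768, -42220035/65536, …
L₀ from L_f via x↦r, Dx↦r'^{-1}Dx.
L = (-3 - 12·x) + (2 + 6·x + 12·x^2)·Dx  (order 1).
h: a_k = -3, -9/2, -45/8, 135/16, -945/128, -1215/256, 33615/1024, -125145/2048, 846855/32768, 11784285/65536, …
ICs: h(0) = -3.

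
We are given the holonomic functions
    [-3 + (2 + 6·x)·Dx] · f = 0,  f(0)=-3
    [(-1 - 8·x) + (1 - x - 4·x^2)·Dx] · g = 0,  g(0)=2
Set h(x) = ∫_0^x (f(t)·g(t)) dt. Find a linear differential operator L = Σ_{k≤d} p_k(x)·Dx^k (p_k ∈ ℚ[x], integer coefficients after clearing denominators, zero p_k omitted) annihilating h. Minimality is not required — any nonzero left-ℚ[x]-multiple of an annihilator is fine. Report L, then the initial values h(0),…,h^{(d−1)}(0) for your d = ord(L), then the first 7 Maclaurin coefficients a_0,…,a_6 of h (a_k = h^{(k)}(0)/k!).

f: a_k = -3, -9/2, 27/8, -81/16, 1215/128, -5103/256, 45927/1024, …
g: a_k = 2, 2, 10, 18, 58, 130, 362, …
f·g: L₀ = L_f ⊗_s L_g, ord ≤ 1·1.
Integrate: L := L₀·Dx.
L = (5 + 19·x + 36·x^2)·Dx + (-2 - 4·x + 14·x^2 + 24·x^3)·Dx^2  (order 2).
h: a_k = 0, -6, -15/2, -43/4, -819/32, -13593/320, -28235/256, …
ICs: h(0) = 0, h′(0) = -6.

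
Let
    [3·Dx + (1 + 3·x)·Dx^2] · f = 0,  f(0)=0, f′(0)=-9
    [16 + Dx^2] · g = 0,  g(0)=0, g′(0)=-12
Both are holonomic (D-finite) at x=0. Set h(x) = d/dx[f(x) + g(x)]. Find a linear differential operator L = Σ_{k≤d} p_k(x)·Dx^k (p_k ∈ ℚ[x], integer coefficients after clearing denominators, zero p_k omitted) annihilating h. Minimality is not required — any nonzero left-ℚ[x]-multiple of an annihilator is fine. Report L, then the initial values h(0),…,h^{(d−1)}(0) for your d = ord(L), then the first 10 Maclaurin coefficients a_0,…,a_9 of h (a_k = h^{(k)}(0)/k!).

f: a_k = 0, -9, 27/2, -27, 243/4, -729/5, 729/2, -6561/7, 19683/8, -6561, …
g: a_k = 0, -12, 0, 32, 0, -128/5, 0, 1024/105, 0, -2048/945, …
L₀ := lclm(L_f,L_g); ord L₀ ≤ 2+2.
Derive L from L₀ (diff closure).
L = (1680 + 2304·x + 3456·x^2) + (272 + 1584·x + 3456·x^2 + 3456·x^3)·Dx + (105 + 144·x + 216·x^2)·Dx^2 + (17 + 99·x + 216·x^2 + 216·x^3)·Dx^3  (order 3).
h: a_k = -21, 27, 15, 243, -857, 2187, -97391/15, 19683, -6202193/105, 177147, …
ICs: h(0) = -21, h′(0) = 27, h′′(0) = 30.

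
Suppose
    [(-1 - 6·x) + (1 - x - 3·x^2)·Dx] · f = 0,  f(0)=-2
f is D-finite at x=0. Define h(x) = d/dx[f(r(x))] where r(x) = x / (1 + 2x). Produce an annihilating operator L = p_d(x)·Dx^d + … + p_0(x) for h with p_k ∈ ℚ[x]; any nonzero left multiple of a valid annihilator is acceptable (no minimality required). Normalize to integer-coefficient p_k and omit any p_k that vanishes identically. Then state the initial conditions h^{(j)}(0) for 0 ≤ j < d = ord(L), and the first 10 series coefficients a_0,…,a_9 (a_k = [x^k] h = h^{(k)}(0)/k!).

f: a_k = -2, -2, -8, -14, -38, -80, -194, -434, -1016, -2318, …
h₀=f(r): pull back L_f along r ⇒ L₀.
h₀' ⇒ L via d/dx closure of L₀.
L = (4 + 6·x + 30·x^2 + 32·x^3) + (-1 - 13·x - 45·x^2 - 38·x^3 + 16·x^4)·Dx  (order 1).
h: a_k = -2, -8, 30, -136, 560, -2220, 8554, -32288, 119970, -440260, …
ICs: h(0) = -2.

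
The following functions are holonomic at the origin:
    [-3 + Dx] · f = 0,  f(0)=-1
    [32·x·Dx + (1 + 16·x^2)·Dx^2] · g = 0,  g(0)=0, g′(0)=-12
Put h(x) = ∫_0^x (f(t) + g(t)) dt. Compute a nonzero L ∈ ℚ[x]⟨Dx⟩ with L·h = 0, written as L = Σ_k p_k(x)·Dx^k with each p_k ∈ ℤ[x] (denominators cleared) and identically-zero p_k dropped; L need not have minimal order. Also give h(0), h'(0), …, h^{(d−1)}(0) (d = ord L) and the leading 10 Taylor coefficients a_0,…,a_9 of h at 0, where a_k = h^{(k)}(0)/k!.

f: a_k = -1, -3, -9/2, -9/2, -27/8, -81/40, -81/80, -243/560, -729/4480, -243/4480, …
g: a_k = 0, -12, 0, 64, 0, -3072/5, 0, 49152/7, 0, -262144/3, …
f+g: L₀ = lclm(L_f,L_g), ord ≤ 1+2.
∫: right-multiply L₀ by Dx.
L = (96 - 288·x - 4608·x^2 - 4608·x^3)·Dx^2 + (-41 + 1248·x^2 - 2304·x^4)·Dx^3 + (3 + 32·x + 96·x^2 + 512·x^3 + 768·x^4)·Dx^4  (order 4).
h: a_k = 0, -1, -15/2, -3/2, 119/8, -27/40, -8219/80, -81/560, 3931917/4480, -81/4480, …
ICs: h(0) = 0, h′(0) = -1, h′′(0) = -15, h′′′(0) = -9.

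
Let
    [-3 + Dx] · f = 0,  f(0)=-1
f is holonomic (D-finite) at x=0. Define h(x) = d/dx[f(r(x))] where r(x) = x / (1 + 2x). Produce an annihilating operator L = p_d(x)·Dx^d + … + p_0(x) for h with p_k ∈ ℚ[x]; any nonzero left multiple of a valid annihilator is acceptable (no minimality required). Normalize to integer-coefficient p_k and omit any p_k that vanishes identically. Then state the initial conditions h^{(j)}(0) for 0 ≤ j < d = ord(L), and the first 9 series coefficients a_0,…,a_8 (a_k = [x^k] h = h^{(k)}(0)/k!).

L = (-1 - 8·x) + (-1 - 4·x - 4·x^2)·Dx  (order 1).
h: a_k = -3, 3, 9/2, -51/2, 519/8, -4743/40, 12441/80, -45417/560, -1469691/4480, …
ICs: h(0) = -3.

f: a_k = -1, -3, -9/2, -9/2, -27/8, -81/40, -81/80, -243/560, -729/4480, …
L₀ from L_f via x↦r, Dx↦r'^{-1}Dx.
Differentiate: ansatz ord ≤ ord L₀ ⇒ L.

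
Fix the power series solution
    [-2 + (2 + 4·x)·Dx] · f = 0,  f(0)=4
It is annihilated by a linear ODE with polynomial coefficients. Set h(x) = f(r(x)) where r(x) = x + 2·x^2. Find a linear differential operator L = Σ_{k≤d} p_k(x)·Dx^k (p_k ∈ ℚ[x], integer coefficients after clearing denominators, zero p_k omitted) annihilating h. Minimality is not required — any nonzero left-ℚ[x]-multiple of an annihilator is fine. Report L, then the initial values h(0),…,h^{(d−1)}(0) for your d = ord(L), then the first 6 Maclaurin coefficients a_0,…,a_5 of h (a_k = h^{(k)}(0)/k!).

L = (-1 - 4·x) + (1 + 2·x + 4·x^2)·Dx  (order 1).
h: a_k = 4, 4, 6, -6, 3/2, 15/2, …
ICs: h(0) = 4.

f: a_k = 4, 4, -2, 2, -5/2, 7/2, …
L₀ from L_f via x↦r, Dx↦r'^{-1}Dx.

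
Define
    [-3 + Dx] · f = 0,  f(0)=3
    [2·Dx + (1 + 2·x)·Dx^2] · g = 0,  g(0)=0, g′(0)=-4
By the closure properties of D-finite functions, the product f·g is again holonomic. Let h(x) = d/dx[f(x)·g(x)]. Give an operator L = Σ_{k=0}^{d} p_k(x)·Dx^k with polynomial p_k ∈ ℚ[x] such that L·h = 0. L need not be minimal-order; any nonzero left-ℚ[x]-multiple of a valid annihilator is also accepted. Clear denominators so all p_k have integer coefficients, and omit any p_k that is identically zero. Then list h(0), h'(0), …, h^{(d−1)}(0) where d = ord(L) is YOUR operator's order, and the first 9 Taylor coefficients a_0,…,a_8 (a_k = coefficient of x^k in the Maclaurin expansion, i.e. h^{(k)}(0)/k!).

L = (15 + 36·x + 108·x^2) + (-8 - 36·x - 72·x^2)·Dx + (1 + 8·x + 12·x^2)·Dx^2  (order 2).
h: a_k = -12, -48, -102, -96, -249/2, 6, -3411/20, 1344/5, -655131/1120, …
ICs: h(0) = -12, h′(0) = -48.

f: a_k = 3, 9, 27/2, 27/2, 81/8, 243/40, 243/80, 729/560, 2187/4480, …
g: a_k = 0, -4, 4, -16/3, 8, -64/5, 64/3, -256/7, 64, …
Sym-product of L_f,L_g gives L₀ (≤ ord 2).
h=h₀': d/dx-closure on L₀ ⇒ L.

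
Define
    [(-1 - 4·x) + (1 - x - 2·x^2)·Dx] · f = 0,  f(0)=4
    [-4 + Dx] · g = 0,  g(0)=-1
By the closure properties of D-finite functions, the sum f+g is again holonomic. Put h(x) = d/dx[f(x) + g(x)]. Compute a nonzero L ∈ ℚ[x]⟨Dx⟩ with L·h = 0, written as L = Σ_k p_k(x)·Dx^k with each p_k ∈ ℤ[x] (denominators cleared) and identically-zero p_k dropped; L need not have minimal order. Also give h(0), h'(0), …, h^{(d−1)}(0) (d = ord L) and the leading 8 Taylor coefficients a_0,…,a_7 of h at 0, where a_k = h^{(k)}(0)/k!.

f: a_k = 4, 4, 12, 20, 44, 84, 172, 340, …
g: a_k = -1, -4, -8, -32/3, -32/3, -128/15, -256/45, -1024/315, …
L₀ := lclm(L_f,L_g); ord L₀ ≤ 1+1.
Differentiate: ansatz ord ≤ ord L₀ ⇒ L.
L = (12 + 240·x + 288·x^2 + 768·x^3 + 384·x^4) + (-7 - 56·x - 160·x^2 - 160·x^3 + 160·x^4 + 128·x^5)·Dx + (1 - x + 22·x^2 - 8·x^3 - 64·x^4 - 32·x^5)·Dx^2  (order 2).
h: a_k = 0, 8, 28, 400/3, 1132/3, 14968/15, 106076/45, 1719584/315, …
ICs: h(0) = 0, h′(0) = 8.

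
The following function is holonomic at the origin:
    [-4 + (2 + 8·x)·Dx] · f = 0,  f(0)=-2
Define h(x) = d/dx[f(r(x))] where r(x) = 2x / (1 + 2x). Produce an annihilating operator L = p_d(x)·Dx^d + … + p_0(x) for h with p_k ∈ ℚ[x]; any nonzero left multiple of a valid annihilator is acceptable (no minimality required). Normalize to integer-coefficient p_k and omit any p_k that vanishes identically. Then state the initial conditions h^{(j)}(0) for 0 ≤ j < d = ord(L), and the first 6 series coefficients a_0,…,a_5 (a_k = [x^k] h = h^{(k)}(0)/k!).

L = (-8 - 40·x) + (-1 - 12·x - 20·x^2)·Dx  (order 1).
h: a_k = -8, 64, -480, 3840, -32640, 288768, …
ICs: h(0) = -8.

f: a_k = -2, -4, 4, -8, 20, -56, …
Substitute x→r, Dx→(1/r')Dx; clear ⇒ L₀.
Differentiate: ansatz ord ≤ ord L₀ ⇒ L.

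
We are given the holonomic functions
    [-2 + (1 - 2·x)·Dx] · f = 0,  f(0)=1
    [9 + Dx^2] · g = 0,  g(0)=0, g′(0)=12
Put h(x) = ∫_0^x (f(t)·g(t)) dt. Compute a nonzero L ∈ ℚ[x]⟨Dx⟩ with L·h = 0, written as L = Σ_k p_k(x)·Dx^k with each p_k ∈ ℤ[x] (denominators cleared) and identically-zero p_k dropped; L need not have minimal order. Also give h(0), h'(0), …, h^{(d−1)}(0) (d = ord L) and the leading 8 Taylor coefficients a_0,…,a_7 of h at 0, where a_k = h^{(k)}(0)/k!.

L = (-9 + 18·x)·Dx + 4·Dx^2 + (-1 + 2·x)·Dx^3  (order 3).
h: a_k = 0, 0, 6, 8, 15/2, 12, 427/20, 183/5, …
ICs: h(0) = 0, h′(0) = 0, h′′(0) = 12.

f: a_k = 1, 2, 4, 8, 16, 32, 64, 128, …
g: a_k = 0, 12, 0, -18, 0, 81/10, 0, -243/140, …
L₀ := L_f ⊗_s L_g (sym. prod.), ord ≤ 2.
Integrate: L := L₀·Dx.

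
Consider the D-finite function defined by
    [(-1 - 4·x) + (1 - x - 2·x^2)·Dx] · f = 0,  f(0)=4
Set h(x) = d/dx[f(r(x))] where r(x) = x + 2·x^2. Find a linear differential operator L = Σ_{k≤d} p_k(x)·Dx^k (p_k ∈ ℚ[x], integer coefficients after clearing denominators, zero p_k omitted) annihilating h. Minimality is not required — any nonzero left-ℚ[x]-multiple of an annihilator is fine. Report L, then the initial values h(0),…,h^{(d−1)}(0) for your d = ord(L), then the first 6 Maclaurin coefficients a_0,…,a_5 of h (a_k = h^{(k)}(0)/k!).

f: a_k = 4, 4, 12, 20, 44, 84, …
Substitute x→r, Dx→(1/r')Dx; clear ⇒ L₀.
Differentiate: ansatz ord ≤ ord L₀ ⇒ L.
L = (10 + 72·x + 240·x^2 + 544·x^3 + 1344·x^4 + 1920·x^5 + 1280·x^6) + (-1 - 7·x - 12·x^2 + 32·x^3 + 200·x^4 + 384·x^5 + 448·x^6 + 256·x^7)·Dx  (order 1).
h: a_k = 4, 40, 204, 848, 3380, 13368, …
ICs: h(0) = 4.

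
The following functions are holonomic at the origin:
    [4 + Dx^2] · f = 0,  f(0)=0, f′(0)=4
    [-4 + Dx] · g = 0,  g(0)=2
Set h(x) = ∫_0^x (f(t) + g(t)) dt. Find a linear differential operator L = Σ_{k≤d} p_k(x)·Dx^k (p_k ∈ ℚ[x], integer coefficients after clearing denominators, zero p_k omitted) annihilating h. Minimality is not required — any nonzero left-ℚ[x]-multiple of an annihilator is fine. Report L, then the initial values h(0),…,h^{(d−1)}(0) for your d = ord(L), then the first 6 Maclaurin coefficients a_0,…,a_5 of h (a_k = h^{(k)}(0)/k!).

L = -16·Dx + 4·Dx^2 - 4·Dx^3 + Dx^4  (order 4).
h: a_k = 0, 2, 6, 16/3, 14/3, 64/15, …
ICs: h(0) = 0, h′(0) = 2, h′′(0) = 12, h′′′(0) = 32.

f: a_k = 0, 4, 0, -8/3, 0, 8/15, …
g: a_k = 2, 8, 16, 64/3, 64/3, 256/15, …
Weyl lclm of L_f,L_g ⇒ L₀ (ord ≤ 3).
∫: right-multiply L₀ by Dx.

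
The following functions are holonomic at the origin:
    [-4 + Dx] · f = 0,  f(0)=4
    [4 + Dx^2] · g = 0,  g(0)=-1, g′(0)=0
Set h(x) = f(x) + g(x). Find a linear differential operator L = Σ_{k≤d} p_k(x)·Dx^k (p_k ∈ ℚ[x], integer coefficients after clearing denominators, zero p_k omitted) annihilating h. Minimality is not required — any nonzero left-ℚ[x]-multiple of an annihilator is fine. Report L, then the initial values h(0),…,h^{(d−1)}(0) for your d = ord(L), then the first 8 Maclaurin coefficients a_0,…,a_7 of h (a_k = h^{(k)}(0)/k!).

f: a_k = 4, 16, 32, 128/3, 128/3, 512/15, 1024/45, 4096/315, …
g: a_k = -1, 0, 2, 0, -2/3, 0, 4/45, 0, …
h₀=f+g: left-lcm gives L₀, ord ≤ 3.
L = -16 + 4·Dx - 4·Dx^2 + Dx^3  (order 3).
h: a_k = 3, 16, 34, 128/3, 42, 512/15, 1028/45, 4096/315, …
ICs: h(0) = 3, h′(0) = 16, h′′(0) = 68.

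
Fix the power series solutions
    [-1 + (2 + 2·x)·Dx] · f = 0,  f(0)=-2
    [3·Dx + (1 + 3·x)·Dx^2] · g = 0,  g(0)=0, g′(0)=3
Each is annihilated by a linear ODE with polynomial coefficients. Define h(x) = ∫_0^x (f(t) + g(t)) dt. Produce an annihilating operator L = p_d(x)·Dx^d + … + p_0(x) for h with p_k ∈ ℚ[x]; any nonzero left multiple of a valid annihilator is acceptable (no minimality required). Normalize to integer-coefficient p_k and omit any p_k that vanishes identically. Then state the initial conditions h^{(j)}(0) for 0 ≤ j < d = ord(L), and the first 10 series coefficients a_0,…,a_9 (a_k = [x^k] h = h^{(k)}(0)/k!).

f: a_k = -2, -1, 1/4, -1/8, 5/64, -7/128, 21/512, -33/1024, 429/16384, -715/32768, …
g: a_k = 0, 3, -9/2, 9, -81/4, 243/5, -243/2, 2187/7, -6561/8, 2187, …
L₀ := lclm(L_f,L_g); ord L₀ ≤ 1+2.
∫: right-multiply L₀ by Dx.
L = (27 + 9·x)·Dx^2 + (69 + 126·x + 45·x^2)·Dx^3 + (10 + 46·x + 54·x^2 + 18·x^3)·Dx^4  (order 4).
h: a_k = 0, -2, 1, -17/12, 71/32, -1291/320, 31069/3840, -62187/3584, 2239257/57344, -4478833/49152, …
ICs: h(0) = 0, h′(0) = -2, h′′(0) = 2, h′′′(0) = -17/2.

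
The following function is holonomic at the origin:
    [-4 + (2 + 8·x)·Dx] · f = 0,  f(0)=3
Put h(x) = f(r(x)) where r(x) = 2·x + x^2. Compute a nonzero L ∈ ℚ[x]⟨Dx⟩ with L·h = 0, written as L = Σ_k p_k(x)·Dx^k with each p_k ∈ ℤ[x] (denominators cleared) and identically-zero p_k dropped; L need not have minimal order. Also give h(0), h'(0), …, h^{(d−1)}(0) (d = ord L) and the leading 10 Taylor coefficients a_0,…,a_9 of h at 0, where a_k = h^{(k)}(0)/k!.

f: a_k = 3, 6, -6, 12, -30, 84, -252, 792, -2574, 8580, …
Substitute x→r, Dx→(1/r')Dx; clear ⇒ L₀.
L = (-4 - 4·x) + (1 + 8·x + 4·x^2)·Dx  (order 1).
h: a_k = 3, 12, -18, 72, -342, 1800, -10116, 59472, -361278, 2249928, …
ICs: h(0) = 3.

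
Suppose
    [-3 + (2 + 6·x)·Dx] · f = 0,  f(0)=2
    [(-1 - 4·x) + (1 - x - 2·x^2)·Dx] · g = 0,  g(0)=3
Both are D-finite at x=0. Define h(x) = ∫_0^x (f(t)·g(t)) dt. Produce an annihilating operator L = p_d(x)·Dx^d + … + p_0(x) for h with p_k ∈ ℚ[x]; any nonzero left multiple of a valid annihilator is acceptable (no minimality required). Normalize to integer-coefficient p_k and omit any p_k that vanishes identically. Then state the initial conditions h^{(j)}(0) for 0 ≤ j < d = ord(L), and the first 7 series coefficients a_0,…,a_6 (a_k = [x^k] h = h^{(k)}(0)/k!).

f: a_k = 2, 3, -9/4, 27/8, -405/64, 1701/128, -15309/512, …
g: a_k = 3, 3, 9, 15, 33, 63, 129, …
L₀ := L_f ⊗_s L_g (sym. prod.), ord ≤ 1.
∫: right-multiply L₀ by Dx.
L = (5 + 11·x + 18·x^2)·Dx + (-2 - 4·x + 10·x^2 + 12·x^3)·Dx^2  (order 2).
h: a_k = 0, 6, 15/2, 27/4, 483/32, 5241/320, 10347/256, …
ICs: h(0) = 0, h′(0) = 6.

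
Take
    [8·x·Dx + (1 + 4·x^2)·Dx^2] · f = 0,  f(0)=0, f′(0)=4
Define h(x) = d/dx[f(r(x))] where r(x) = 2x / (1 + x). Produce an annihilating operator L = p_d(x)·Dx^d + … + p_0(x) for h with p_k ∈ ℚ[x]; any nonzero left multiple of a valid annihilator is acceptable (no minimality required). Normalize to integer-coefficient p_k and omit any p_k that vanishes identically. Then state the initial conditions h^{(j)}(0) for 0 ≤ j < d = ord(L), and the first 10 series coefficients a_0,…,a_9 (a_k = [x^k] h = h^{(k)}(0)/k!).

f: a_k = 0, 4, 0, -16/3, 0, 64/5, 0, -256/7, 0, 1024/9, …
L₀ from L_f via x↦r, Dx↦r'^{-1}Dx.
h₀' ⇒ L via d/dx closure of L₀.
L = (2 + 34·x) + (1 + 2·x + 17·x^2)·Dx  (order 1).
h: a_k = 8, -16, -104, 480, 808, -9776, 5816, 154560, -407992, -1811536, …
ICs: h(0) = 8.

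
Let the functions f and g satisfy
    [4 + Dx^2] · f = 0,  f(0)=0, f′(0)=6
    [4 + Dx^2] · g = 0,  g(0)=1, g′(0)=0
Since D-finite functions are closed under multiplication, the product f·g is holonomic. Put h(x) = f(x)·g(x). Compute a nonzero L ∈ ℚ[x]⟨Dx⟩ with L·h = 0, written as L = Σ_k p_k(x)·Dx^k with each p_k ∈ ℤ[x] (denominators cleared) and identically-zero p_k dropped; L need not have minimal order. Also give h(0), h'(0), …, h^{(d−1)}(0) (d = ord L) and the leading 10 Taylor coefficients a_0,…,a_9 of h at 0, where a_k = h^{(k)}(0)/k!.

L = 16·Dx + Dx^3  (order 3).
h: a_k = 0, 6, 0, -16, 0, 64/5, 0, -512/105, 0, 1024/945, …
ICs: h(0) = 0, h′(0) = 6, h′′(0) = 0.

f: a_k = 0, 6, 0, -4, 0, 4/5, 0, -8/105, 0, 4/945, …
g: a_k = 1, 0, -2, 0, 2/3, 0, -4/45, 0, 2/315, 0, …
f·g: L₀ = L_f ⊗_s L_g, ord ≤ 2·2.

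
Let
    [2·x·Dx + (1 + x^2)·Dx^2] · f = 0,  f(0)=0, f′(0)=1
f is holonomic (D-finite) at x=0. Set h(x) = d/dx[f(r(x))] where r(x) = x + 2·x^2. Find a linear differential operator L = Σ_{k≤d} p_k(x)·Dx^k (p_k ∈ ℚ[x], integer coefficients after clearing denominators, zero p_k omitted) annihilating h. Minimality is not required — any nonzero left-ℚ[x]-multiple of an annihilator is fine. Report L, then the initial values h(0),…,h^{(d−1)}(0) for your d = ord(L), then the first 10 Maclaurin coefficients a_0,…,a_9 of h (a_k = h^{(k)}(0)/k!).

L = (-4 + 2·x + 16·x^2 + 48·x^3 + 48·x^4) + (1 + 4·x + x^2 + 8·x^3 + 20·x^4 + 16·x^5)·Dx  (order 1).
h: a_k = 1, 4, -1, -8, -19, -4, 55, 112, 37, -316, …
ICs: h(0) = 1.

f: a_k = 0, 1, 0, -1/3, 0, 1/5, 0, -1/7, 0, 1/9, …
Substitute x→r, Dx→(1/r')Dx; clear ⇒ L₀.
Differentiate: ansatz ord ≤ ord L₀ ⇒ L.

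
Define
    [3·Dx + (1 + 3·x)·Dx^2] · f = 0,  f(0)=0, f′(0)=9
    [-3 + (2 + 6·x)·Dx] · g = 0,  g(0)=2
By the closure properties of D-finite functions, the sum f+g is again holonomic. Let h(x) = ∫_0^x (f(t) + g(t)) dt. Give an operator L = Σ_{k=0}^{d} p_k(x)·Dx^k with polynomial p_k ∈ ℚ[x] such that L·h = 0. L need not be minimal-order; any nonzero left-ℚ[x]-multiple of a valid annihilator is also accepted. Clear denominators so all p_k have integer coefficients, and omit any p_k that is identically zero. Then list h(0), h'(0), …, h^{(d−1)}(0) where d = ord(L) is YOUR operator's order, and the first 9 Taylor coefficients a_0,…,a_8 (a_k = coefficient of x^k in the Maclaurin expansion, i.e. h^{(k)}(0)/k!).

L = 9·Dx^2 + (15 + 45·x)·Dx^3 + (2 + 12·x + 18·x^2)·Dx^4  (order 4).
h: a_k = 0, 2, 6, -21/4, 243/32, -4293/320, 33939/1280, -201933/3584, 7223661/57344, …
ICs: h(0) = 0, h′(0) = 2, h′′(0) = 12, h′′′(0) = -63/2.

f: a_k = 0, 9, -27/2, 27, -243/4, 729/5, -729/2, 6561/7, -19683/8, …
g: a_k = 2, 3, -9/4, 27/8, -405/64, 1701/128, -15309/512, 72171/1024, -2814669/16384, …
h₀=f+g: left-lcm gives L₀, ord ≤ 3.
Integrate: L := L₀·Dx.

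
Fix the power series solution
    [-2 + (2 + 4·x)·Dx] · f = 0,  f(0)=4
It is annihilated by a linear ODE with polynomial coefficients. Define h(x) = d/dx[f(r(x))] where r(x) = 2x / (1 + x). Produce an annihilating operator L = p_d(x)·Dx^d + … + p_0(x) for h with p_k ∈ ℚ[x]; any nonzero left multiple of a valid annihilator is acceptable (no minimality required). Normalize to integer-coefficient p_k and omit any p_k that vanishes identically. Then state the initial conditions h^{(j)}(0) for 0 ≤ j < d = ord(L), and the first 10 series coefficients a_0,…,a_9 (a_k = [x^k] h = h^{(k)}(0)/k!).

L = (-4 - 10·x) + (-1 - 6·x - 5·x^2)·Dx  (order 1).
h: a_k = 8, -32, 120, -480, 2040, -9024, 40936, -188800, 880920, -4145760, …
ICs: h(0) = 8.

f: a_k = 4, 4, -2, 2, -5/2, 7/2, -21/4, 33/4, -429/32, 715/32, …
f∘r: x↦r, Dx↦Dx/r' in L_f ⇒ L₀.
Derive L from L₀ (diff closure).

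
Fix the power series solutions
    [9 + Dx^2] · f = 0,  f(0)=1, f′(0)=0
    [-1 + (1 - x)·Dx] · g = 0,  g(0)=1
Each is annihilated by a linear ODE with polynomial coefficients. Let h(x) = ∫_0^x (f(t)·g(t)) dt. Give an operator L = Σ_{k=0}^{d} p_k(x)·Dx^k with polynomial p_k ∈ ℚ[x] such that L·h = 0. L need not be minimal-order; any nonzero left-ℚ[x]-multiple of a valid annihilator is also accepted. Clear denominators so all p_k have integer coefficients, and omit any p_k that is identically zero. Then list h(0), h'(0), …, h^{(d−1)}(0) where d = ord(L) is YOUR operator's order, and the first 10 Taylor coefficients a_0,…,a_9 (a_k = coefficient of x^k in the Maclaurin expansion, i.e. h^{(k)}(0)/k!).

f: a_k = 1, 0, -9/2, 0, 27/8, 0, -81/80, 0, 729/4480, 0, …
g: a_k = 1, 1, 1, 1, 1, 1, 1, 1, 1, 1, …
L₀ := L_f ⊗_s L_g (sym. prod.), ord ≤ 2.
Integrate: L := L₀·Dx.
L = (-9 + 9·x)·Dx + 2·Dx^2 + (-1 + x)·Dx^3  (order 3).
h: a_k = 0, 1, 1/2, -7/6, -7/8, -1/40, -1/48, -13/80, -91/640, -4367/40320, …
ICs: h(0) = 0, h′(0) = 1, h′′(0) = 1.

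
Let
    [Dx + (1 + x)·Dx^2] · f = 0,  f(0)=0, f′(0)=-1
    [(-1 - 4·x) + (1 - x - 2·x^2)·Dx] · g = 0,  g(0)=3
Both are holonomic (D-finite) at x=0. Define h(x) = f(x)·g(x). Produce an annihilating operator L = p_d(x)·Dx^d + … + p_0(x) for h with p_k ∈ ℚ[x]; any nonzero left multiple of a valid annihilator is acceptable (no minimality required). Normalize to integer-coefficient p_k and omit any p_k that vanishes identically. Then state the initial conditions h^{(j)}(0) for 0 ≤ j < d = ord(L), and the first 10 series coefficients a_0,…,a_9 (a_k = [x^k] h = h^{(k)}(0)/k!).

f: a_k = 0, -1, 1/2, -1/3, 1/4, -1/5, 1/6, -1/7, 1/8, -1/9, …
g: a_k = 3, 3, 9, 15, 33, 63, 129, 255, 513, 1023, …
f·g: L₀ = L_f ⊗_s L_g, ord ≤ 2·1.
L = (5 + 8·x) + (1 + 11·x + 10·x^2)·Dx + (-1 + 3·x^2 + 2·x^3)·Dx^2  (order 2).
h: a_k = 0, -3, -3/2, -17/2, -43/4, -567/20, -987/20, -14907/140, -11469/56, -351199/840, …
ICs: h(0) = 0, h′(0) = -3.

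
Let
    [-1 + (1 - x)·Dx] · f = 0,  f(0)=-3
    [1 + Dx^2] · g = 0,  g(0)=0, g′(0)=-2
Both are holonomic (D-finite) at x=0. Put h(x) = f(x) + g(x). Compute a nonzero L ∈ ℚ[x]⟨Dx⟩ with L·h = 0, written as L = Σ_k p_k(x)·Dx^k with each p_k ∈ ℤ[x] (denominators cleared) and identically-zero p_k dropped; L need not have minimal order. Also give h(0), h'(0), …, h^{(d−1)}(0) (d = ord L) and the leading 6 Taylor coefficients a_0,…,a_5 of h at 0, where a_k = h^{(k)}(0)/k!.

f: a_k = -3, -3, -3, -3, -3, -3, …
g: a_k = 0, -2, 0, 1/3, 0, -1/60, …
f+g: L₀ = lclm(L_f,L_g), ord ≤ 1+2.
L = (7 - 2·x + x^2) + (-3 + 5·x - 3·x^2 + x^3)·Dx + (7 - 2·x + x^2)·Dx^2 + (-3 + 5·x - 3·x^2 + x^3)·Dx^3  (order 3).
h: a_k = -3, -5, -3, -8/3, -3, -181/60, …
ICs: h(0) = -3, h′(0) = -5, h′′(0) = -6.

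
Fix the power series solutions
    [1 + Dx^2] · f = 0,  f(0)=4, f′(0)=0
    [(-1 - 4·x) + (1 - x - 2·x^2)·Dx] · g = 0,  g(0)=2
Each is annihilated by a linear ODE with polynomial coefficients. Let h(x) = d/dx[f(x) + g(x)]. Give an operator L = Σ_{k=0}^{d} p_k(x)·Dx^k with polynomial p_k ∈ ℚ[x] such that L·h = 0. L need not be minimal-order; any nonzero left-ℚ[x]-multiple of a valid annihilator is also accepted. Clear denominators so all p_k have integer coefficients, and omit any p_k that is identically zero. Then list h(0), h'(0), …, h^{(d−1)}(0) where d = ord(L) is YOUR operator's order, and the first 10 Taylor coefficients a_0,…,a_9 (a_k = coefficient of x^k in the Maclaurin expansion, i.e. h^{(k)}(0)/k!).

L = (270 + 1200·x + 2862·x^2 + 1860·x^3 + 1920·x^4 + 144·x^5 + 96·x^6) + (-31 - 115·x + 75·x^2 + 241·x^3 + 430·x^4 + 372·x^5 + 56·x^6 + 32·x^7)·Dx + (270 + 1200·x + 2862·x^2 + 1860·x^3 + 1920·x^4 + 144·x^5 + 96·x^6)·Dx^2 + (-31 - 115·x + 75·x^2 + 241·x^3 + 430·x^4 + 372·x^5 + 56·x^6 + 32·x^7)·Dx^3  (order 3).
h: a_k = 2, 8, 30, 266/3, 210, 15479/30, 1190, 3447361/1260, 6138, 1239235199/90720, …
ICs: h(0) = 2, h′(0) = 8, h′′(0) = 60.

f: a_k = 4, 0, -2, 0, 1/6, 0, -1/180, 0, 1/10080, 0, …
g: a_k = 2, 2, 6, 10, 22, 42, 86, 170, 342, 682, …
Weyl lclm of L_f,L_g ⇒ L₀ (ord ≤ 3).
Derive L from L₀ (diff closure).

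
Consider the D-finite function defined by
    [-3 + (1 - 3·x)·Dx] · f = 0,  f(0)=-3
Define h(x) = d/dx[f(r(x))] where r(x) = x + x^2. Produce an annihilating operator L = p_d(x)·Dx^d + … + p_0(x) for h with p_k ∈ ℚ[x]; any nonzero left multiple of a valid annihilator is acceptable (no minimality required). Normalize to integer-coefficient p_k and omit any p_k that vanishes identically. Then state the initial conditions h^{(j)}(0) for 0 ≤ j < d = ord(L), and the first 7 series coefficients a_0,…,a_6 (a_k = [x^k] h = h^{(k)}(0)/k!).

L = (8 + 18·x + 18·x^2) + (-1 + x + 9·x^2 + 6·x^3)·Dx  (order 1).
h: a_k = -9, -72, -405, -2052, -9720, -44226, -195615, …
ICs: h(0) = -9.

f: a_k = -3, -9, -27, -81, -243, -729, -2187, …
Change of var in L_f (x↦r) gives L₀.
h₀' ⇒ L via d/dx closure of L₀.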